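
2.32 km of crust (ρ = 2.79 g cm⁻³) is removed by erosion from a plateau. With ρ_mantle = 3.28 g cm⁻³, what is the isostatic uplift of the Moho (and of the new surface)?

Unloading: uplift u = e ρ_c/ρ_m = 2.32 km × 2.79/3.28 = 1.97 km.

1.97 km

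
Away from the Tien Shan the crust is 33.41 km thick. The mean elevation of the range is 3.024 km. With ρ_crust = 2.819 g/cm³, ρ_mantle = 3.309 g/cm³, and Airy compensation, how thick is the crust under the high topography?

Root depth r = h ρ_c / (ρ_m − ρ_c) = 3.024 km × 2.819 / 0.49 = 17.4 km.
Total thickness = T + h + r = 33.41 km + 3.024 km + 17.4 km = 53.8 km.

53.8 km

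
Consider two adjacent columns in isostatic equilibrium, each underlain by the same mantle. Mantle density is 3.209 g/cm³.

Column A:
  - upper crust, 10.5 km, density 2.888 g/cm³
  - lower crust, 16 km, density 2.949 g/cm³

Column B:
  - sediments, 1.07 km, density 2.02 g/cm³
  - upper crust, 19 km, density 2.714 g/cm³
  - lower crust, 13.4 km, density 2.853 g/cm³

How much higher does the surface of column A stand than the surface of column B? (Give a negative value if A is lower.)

−2.47 km

For any compensation level in the mantle, the mantle terms cancel and isostasy reduces to e = (Σt_A − Σt_B) − (Σ(ρt)_A − Σ(ρt)_B) / ρ_m.
Σt_A = 26.5 km; Σt_B = 33.47 km; Σ(ρt)_A = 77.508; Σ(ρt)_B = 91.9576 (in km·g/cm³).
e = (26.5 − 33.47) − (77.508 − 91.9576) / 3.209 = −2.47 km.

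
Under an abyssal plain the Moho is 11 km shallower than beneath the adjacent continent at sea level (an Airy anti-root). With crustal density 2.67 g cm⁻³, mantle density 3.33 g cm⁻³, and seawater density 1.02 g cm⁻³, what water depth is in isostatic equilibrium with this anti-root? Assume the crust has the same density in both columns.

Replacing a thickness d of crust by seawater at the top must be balanced by replacing crust with mantle at the base: d (ρ_c − ρ_w) = a (ρ_m − ρ_c).
d = a (ρ_m − ρ_c)/(ρ_c − ρ_w) = 11 km × 0.66/1.65 = 4.4 km.

4.4 km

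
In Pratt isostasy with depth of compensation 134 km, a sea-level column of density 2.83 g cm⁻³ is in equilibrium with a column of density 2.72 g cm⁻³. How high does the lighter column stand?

5.42 km

ρ_ref D = ρ (D + h) → h = D (ρ_ref − ρ)/ρ.
h = 134 km × (2.83 − 2.72)/2.72 = 5.42 km.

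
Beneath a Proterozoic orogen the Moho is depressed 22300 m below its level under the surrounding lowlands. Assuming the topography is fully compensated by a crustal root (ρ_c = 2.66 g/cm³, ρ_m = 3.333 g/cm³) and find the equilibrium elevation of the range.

By Archimedes' principle applied to the lithosphere: ρ_c h = (ρ_m − ρ_c) r.
h = r (ρ_m − ρ_c) / ρ_c = 22300 m × (3.333 − 2.66) / 2.66 = 5640 m.

5640 m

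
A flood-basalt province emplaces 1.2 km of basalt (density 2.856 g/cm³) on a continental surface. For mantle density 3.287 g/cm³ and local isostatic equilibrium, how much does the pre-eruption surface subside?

1.04 km

Subaerial loading: s = t ρ_load / ρ_m.
s = 1.2 km × 2.856/3.287 = 1.04 km.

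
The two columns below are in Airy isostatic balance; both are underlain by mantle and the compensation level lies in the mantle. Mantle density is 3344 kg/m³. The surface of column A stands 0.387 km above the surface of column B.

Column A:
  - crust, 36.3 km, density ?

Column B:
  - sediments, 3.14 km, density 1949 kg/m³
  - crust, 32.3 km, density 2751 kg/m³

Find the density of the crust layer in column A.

2660 kg/m³

Take the compensation level at the base of the deeper column (depth z_c below the surface of column A) and equate Σ ρ_i t_i down to z_c; mantle fills any gap and the z_c terms cancel.
Column A: 36.3×ρ + (z_c − 36.3)×3344
Column B: 0.387×0 + 3.14×1949 + 32.3×2751 + (z_c − 0.387 − 35.44)×3344
The z_c×3344 term appears on both sides and cancels. Collect the known terms of each column as K = Σ(ρt)_known − 3344 × (depth of known layers): K_A = 0 − 3344×36.3 = −121387.2; K_B = 94977.16 − 3344×(0.387 + 35.44) = −24828.328.
Balance: K_A + 36.3×ρ = K_B, so ρ = (K_B − K_A)/36.3 = 96558.9/36.3 = 2660 kg/m³.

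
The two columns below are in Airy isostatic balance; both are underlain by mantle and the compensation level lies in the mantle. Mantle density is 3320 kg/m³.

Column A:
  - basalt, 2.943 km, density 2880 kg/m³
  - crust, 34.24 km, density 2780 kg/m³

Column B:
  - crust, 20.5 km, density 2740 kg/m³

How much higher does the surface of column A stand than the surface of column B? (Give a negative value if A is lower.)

For any compensation level in the mantle, the mantle terms cancel and isostasy reduces to e = (Σt_A − Σt_B) − (Σ(ρt)_A − Σ(ρt)_B) / ρ_m.
Σt_A = 37.183 km; Σt_B = 20.5 km; Σ(ρt)_A = 103663.04; Σ(ρt)_B = 56170 (in km·kg/m³).
e = (37.183 − 20.5) − (103663.04 − 56170) / 3320 = 2.38 km.

2.38 km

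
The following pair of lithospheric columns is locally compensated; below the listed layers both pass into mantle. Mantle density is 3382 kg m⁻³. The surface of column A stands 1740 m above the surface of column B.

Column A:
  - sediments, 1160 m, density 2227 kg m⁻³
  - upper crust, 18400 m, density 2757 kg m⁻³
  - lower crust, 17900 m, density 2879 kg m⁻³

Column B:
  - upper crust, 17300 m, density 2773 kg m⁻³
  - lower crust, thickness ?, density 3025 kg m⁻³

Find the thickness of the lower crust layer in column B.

15200 m

Take the compensation level at the base of the deeper column (depth z_c below the surface of column A) and equate Σ ρ_i t_i down to z_c; mantle fills any gap and the z_c terms cancel.
Column A: 1160×2227 + 18400×2757 + 17900×2879 + (z_c − 37460)×3382
Column B: 1740×0 + 17300×2773 + x×3025 + (z_c − 1740 − 17300 − x)×3382
The z_c×3382 term appears on both sides and cancels. Collect the known terms of each column as K = Σ(ρt)_known − 3382 × (depth of known layers): K_A = 104846220 − 3382×37460 = −21843500; K_B = 47972900 − 3382×(1740 + 17300) = −16420380.
Balance: K_A = K_B − x×(3382 − 3025), so x = (K_B − K_A)/(3382 − 3025) = 5423120/357 = 15200 m.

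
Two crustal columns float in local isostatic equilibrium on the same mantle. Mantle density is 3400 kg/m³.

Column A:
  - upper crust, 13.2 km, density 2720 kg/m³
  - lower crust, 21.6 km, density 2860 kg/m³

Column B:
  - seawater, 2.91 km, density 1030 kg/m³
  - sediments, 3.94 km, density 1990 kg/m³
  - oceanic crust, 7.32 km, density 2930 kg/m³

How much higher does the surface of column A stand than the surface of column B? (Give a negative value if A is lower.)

1.4 km

For any compensation level in the mantle, the mantle terms cancel and isostasy reduces to e = (Σt_A − Σt_B) − (Σ(ρt)_A − Σ(ρt)_B) / ρ_m.
Σt_A = 34.8 km; Σt_B = 14.17 km; Σ(ρt)_A = 97680; Σ(ρt)_B = 32285.5 (in km·kg/m³).
e = (34.8 − 14.17) − (97680 − 32285.5) / 3400 = 1.4 km.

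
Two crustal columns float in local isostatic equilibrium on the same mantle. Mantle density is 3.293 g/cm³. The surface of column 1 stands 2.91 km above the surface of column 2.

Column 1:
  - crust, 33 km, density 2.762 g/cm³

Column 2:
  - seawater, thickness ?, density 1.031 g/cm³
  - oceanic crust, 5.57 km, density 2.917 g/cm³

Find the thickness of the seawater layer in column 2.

Take the compensation level at the base of the deeper column (depth z_c below the surface of column 1) and equate Σ ρ_i t_i down to z_c; mantle fills any gap and the z_c terms cancel.
Column 1: 33×2.762 + (z_c − 33)×3.293
Column 2: 2.91×0 + x×1.031 + 5.57×2.917 + (z_c − 2.91 − 5.57 − x)×3.293
The z_c×3.293 term appears on both sides and cancels. Collect the known terms of each column as K = Σ(ρt)_known − 3.293 × (depth of known layers): K_1 = 91.146 − 3.293×33 = −17.523; K_2 = 16.24769 − 3.293×(2.91 + 5.57) = −11.67695.
Balance: K_1 = K_2 − x×(3.293 − 1.031), so x = (K_2 − K_1)/(3.293 − 1.031) = 5.84605/2.262 = 2.58 km.

2.58 km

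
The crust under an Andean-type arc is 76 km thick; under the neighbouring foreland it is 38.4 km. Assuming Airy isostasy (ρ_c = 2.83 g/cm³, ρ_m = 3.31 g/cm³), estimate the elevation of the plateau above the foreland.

5.45 km

Excess crust Δ = 76 km − 38.4 km = 37.6 km, split between elevation h and root r with h + r = Δ.
Airy balance ρ_c h = (ρ_m − ρ_c) r gives r = h ρ_c/(ρ_m − ρ_c), so h (1 + ρ_c/(ρ_m − ρ_c)) = Δ, i.e. h = Δ (ρ_m − ρ_c)/ρ_m.
h = 37.6 km × 0.48/3.31 = 5.45 km.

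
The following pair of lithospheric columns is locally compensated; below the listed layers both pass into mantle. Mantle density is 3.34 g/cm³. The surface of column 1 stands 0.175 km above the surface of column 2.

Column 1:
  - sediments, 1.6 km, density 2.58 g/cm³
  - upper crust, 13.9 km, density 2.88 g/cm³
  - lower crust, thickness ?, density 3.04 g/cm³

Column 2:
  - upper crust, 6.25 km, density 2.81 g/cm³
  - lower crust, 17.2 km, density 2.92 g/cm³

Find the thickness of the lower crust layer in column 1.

11.7 km

Take the compensation level at the base of the deeper column (depth z_c below the surface of column 1) and equate Σ ρ_i t_i down to z_c; mantle fills any gap and the z_c terms cancel.
Column 1: 1.6×2.58 + 13.9×2.88 + x×3.04 + (z_c − 15.5 − x)×3.34
Column 2: 0.175×0 + 6.25×2.81 + 17.2×2.92 + (z_c − 0.175 − 23.45)×3.34
The z_c×3.34 term appears on both sides and cancels. Collect the known terms of each column as K = Σ(ρt)_known − 3.34 × (depth of known layers): K_1 = 44.16 − 3.34×15.5 = −7.61; K_2 = 67.7865 − 3.34×(0.175 + 23.45) = −11.121.
Balance: K_1 − x×(3.34 − 3.04) = K_2, so x = (K_1 − K_2)/(3.34 − 3.04) = 3.511/0.3 = 11.7 km.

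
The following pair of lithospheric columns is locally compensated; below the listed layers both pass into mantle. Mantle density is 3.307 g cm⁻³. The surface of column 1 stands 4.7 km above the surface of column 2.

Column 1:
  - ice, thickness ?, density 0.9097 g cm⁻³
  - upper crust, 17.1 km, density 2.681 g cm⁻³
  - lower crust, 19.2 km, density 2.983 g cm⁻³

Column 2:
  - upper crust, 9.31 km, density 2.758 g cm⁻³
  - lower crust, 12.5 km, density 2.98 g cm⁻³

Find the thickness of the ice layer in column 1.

Take the compensation level at the base of the deeper column (depth z_c below the surface of column 1) and equate Σ ρ_i t_i down to z_c; mantle fills any gap and the z_c terms cancel.
Column 1: x×0.9097 + 17.1×2.681 + 19.2×2.983 + (z_c − 36.3 − x)×3.307
Column 2: 4.7×0 + 9.31×2.758 + 12.5×2.98 + (z_c − 4.7 − 21.81)×3.307
The z_c×3.307 term appears on both sides and cancels. Collect the known terms of each column as K = Σ(ρt)_known − 3.307 × (depth of known layers): K_1 = 103.1187 − 3.307×36.3 = −16.9254; K_2 = 62.92698 − 3.307×(4.7 + 21.81) = −24.74159.
Balance: K_1 − x×(3.307 − 0.9097) = K_2, so x = (K_1 − K_2)/(3.307 − 0.9097) = 7.81619/2.3973 = 3.26 km.

3.26 km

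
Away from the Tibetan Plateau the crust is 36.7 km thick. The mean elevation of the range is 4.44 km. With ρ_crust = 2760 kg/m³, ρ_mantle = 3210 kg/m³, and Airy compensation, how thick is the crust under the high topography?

Root depth r = h ρ_c / (ρ_m − ρ_c) = 4.44 km × 2760 / 450 = 27.23 km.
Total thickness = T + h + r = 36.7 km + 4.44 km + 27.23 km = 68.4 km.

68.4 km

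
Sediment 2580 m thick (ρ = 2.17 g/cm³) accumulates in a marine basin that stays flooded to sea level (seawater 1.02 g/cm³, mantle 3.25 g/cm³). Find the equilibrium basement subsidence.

1330 m

Submarine loading: the sediment displaces seawater, and the subsidence is in turn flooded, so s (ρ_m − ρ_w) = t (ρ_sed − ρ_w).
s = 2580 m × (2.17 − 1.02) / (3.25 − 1.02) = 1330 m.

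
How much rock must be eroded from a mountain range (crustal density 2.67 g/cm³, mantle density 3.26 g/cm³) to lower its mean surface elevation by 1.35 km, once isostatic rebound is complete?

7.46 km

Net drop Δ = e − u = e − e ρ_c/ρ_m = e (ρ_m − ρ_c)/ρ_m.
e = Δ ρ_m/(ρ_m − ρ_c) = 1.35 km × 3.26/0.59 = 7.46 km.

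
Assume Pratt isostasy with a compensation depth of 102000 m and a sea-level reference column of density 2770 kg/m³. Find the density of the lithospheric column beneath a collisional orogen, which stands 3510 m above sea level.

Pratt balance: ρ_ref D = ρ (D + h).
ρ = ρ_ref D/(D + h) = 2770 × 102000 m/(102000 m + 3510 m) = 2680 kg/m³.

2680 kg/m³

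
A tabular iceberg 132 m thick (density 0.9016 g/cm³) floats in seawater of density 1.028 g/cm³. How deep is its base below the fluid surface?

116 m

Draft d = t ρ_obj/ρ_fluid = 132 m × 0.9016/1.028 = 116 m.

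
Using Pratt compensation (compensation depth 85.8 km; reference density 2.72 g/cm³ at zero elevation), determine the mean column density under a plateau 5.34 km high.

2.56 g/cm³

Pratt balance: ρ_ref D = ρ (D + h).
ρ = ρ_ref D/(D + h) = 2.72 × 85.8 km/(85.8 km + 5.34 km) = 2.56 g/cm³.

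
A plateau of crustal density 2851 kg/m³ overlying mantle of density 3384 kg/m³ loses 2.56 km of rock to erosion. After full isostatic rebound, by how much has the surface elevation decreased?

Rebound u = e ρ_c/ρ_m = 2.56 km × 2851/3384 = 2.157 km.
Net surface drop = e − u = 2.56 km − 2.157 km = e (ρ_m − ρ_c)/ρ_m = 0.403 km.

0.403 km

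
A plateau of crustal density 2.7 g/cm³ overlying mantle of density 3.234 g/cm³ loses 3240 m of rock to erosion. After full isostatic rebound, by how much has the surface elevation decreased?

535 m

Rebound u = e ρ_c/ρ_m = 3240 m × 2.7/3.234 = 2705 m.
Net surface drop = e − u = 3240 m − 2705 m = e (ρ_m − ρ_c)/ρ_m = 535 m.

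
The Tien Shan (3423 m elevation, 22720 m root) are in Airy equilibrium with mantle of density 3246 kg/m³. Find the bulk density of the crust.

ρ_c h = (ρ_m − ρ_c) r → ρ_c (h + r) = ρ_m r → ρ_c = ρ_m r / (h + r).
ρ_c = 3246 × 22720 m / (3423 m + 22720 m) = 2820 kg/m³.

2820 kg/m³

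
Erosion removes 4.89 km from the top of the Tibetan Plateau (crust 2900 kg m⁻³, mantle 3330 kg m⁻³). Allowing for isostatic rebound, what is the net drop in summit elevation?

Rebound u = e ρ_c/ρ_m = 4.89 km × 2900/3330 = 4.259 km.
Net surface drop = e − u = 4.89 km − 4.259 km = e (ρ_m − ρ_c)/ρ_m = 0.631 km.

0.631 km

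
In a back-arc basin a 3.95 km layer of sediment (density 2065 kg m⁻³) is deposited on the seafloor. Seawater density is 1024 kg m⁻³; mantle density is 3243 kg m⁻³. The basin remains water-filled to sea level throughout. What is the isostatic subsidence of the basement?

1.85 km

Submarine loading: the sediment displaces seawater, and the subsidence is in turn flooded, so s (ρ_m − ρ_w) = t (ρ_sed − ρ_w).
s = 3.95 km × (2065 − 1024) / (3243 − 1024) = 1.85 km.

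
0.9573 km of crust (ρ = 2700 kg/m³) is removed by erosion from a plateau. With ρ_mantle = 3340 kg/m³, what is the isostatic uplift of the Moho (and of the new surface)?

0.774 km

Unloading: uplift u = e ρ_c/ρ_m = 0.9573 km × 2700/3340 = 0.774 km.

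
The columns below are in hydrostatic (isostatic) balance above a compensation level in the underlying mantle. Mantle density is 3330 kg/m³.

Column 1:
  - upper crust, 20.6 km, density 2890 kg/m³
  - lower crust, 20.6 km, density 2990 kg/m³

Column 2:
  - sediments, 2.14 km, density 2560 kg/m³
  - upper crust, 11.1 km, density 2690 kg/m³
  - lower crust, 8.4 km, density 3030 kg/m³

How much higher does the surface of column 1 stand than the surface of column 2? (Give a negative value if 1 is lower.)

For any compensation level in the mantle, the mantle terms cancel and isostasy reduces to e = (Σt_1 − Σt_2) − (Σ(ρt)_1 − Σ(ρt)_2) / ρ_m.
Σt_1 = 41.2 km; Σt_2 = 21.64 km; Σ(ρt)_1 = 121128; Σ(ρt)_2 = 60789.4 (in km·kg/m³).
e = (41.2 − 21.64) − (121128 − 60789.4) / 3330 = 1.44 km.

1.44 km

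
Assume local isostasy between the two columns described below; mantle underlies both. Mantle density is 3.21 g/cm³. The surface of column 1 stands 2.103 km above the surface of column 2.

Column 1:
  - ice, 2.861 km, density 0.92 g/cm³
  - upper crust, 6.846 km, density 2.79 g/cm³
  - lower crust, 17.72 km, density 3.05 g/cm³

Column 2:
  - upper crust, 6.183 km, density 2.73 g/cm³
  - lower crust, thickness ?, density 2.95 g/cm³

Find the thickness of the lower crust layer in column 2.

9.78 km

Take the compensation level at the base of the deeper column (depth z_c below the surface of column 1) and equate Σ ρ_i t_i down to z_c; mantle fills any gap and the z_c terms cancel.
Column 1: 2.861×0.92 + 6.846×2.79 + 17.72×3.05 + (z_c − 27.427)×3.21
Column 2: 2.103×0 + 6.183×2.73 + x×2.95 + (z_c − 2.103 − 6.183 − x)×3.21
The z_c×3.21 term appears on both sides and cancels. Collect the known terms of each column as K = Σ(ρt)_known − 3.21 × (depth of known layers): K_1 = 75.77846 − 3.21×27.427 = −12.26221; K_2 = 16.87959 − 3.21×(2.103 + 6.183) = −9.71847.
Balance: K_1 = K_2 − x×(3.21 − 2.95), so x = (K_2 − K_1)/(3.21 − 2.95) = 2.54374/0.26 = 9.78 km.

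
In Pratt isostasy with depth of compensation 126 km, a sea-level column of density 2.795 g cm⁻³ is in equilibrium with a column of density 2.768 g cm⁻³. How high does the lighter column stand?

1.23 km

ρ_ref D = ρ (D + h) → h = D (ρ_ref − ρ)/ρ.
h = 126 km × (2.795 − 2.768)/2.768 = 1.23 km.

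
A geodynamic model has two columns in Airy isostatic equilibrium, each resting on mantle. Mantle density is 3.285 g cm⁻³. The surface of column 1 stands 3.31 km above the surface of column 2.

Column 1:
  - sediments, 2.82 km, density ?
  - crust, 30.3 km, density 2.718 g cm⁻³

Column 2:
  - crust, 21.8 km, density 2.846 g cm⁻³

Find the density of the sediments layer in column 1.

2.13 g cm⁻³

Take the compensation level at the base of the deeper column (depth z_c below the surface of column 1) and equate Σ ρ_i t_i down to z_c; mantle fills any gap and the z_c terms cancel.
Column 1: 2.82×ρ + 30.3×2.718 + (z_c − 33.12)×3.285
Column 2: 3.31×0 + 21.8×2.846 + (z_c − 3.31 − 21.8)×3.285
The z_c×3.285 term appears on both sides and cancels. Collect the known terms of each column as K = Σ(ρt)_known − 3.285 × (depth of known layers): K_1 = 82.3554 − 3.285×33.12 = −26.4438; K_2 = 62.0428 − 3.285×(3.31 + 21.8) = −20.44355.
Balance: K_1 + 2.82×ρ = K_2, so ρ = (K_2 − K_1)/2.82 = 6.00025/2.82 = 2.13 g cm⁻³.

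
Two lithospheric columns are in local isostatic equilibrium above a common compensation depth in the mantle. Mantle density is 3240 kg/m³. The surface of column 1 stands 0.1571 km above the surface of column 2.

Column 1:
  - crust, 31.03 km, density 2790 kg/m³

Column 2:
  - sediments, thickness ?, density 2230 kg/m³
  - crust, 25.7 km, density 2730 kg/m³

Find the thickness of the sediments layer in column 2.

0.344 km

Take the compensation level at the base of the deeper column (depth z_c below the surface of column 1) and equate Σ ρ_i t_i down to z_c; mantle fills any gap and the z_c terms cancel.
Column 1: 31.03×2790 + (z_c − 31.03)×3240
Column 2: 0.1571×0 + x×2230 + 25.7×2730 + (z_c − 0.1571 − 25.7 − x)×3240
The z_c×3240 term appears on both sides and cancels. Collect the known terms of each column as K = Σ(ρt)_known − 3240 × (depth of known layers): K_1 = 86573.7 − 3240×31.03 = −13963.5; K_2 = 70161 − 3240×(0.1571 + 25.7) = −13616.004.
Balance: K_1 = K_2 − x×(3240 − 2230), so x = (K_2 − K_1)/(3240 − 2230) = 347.496/1010 = 0.344 km.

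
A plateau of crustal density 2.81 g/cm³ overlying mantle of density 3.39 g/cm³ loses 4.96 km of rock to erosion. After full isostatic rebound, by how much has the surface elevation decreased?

Rebound u = e ρ_c/ρ_m = 4.96 km × 2.81/3.39 = 4.111 km.
Net surface drop = e − u = 4.96 km − 4.111 km = e (ρ_m − ρ_c)/ρ_m = 0.849 km.

0.849 km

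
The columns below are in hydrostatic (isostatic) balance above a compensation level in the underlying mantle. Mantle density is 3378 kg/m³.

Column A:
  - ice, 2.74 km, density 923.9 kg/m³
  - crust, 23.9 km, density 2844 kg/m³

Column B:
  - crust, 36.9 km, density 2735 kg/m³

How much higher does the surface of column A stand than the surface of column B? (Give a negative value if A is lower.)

−1.26 km

For any compensation level in the mantle, the mantle terms cancel and isostasy reduces to e = (Σt_A − Σt_B) − (Σ(ρt)_A − Σ(ρt)_B) / ρ_m.
Σt_A = 26.64 km; Σt_B = 36.9 km; Σ(ρt)_A = 70503.086; Σ(ρt)_B = 100921.5 (in km·kg/m³).
e = (26.64 − 36.9) − (70503.086 − 100921.5) / 3378 = −1.26 km.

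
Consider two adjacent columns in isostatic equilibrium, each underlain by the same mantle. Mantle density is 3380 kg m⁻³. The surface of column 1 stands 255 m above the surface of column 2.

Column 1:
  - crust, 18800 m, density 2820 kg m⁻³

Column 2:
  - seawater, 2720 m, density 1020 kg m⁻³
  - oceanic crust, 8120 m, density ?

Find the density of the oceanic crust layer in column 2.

2980 kg m⁻³

Take the compensation level at the base of the deeper column (depth z_c below the surface of column 1) and equate Σ ρ_i t_i down to z_c; mantle fills any gap and the z_c terms cancel.
Column 1: 18800×2820 + (z_c − 18800)×3380
Column 2: 255×0 + 2720×1020 + 8120×ρ + (z_c − 255 − 10840)×3380
The z_c×3380 term appears on both sides and cancels. Collect the known terms of each column as K = Σ(ρt)_known − 3380 × (depth of known layers): K_1 = 53016000 − 3380×18800 = −10528000; K_2 = 2774400 − 3380×(255 + 10840) = −34726700.
Balance: K_1 = K_2 + 8120×ρ, so ρ = (K_1 − K_2)/8120 = 24198700/8120 = 2980 kg m⁻³.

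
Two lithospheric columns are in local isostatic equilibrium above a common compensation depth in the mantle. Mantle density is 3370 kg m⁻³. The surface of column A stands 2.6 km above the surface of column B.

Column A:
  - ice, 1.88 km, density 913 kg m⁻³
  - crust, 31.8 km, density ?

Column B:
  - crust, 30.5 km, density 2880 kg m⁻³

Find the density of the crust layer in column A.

2770 kg m⁻³

Take the compensation level at the base of the deeper column (depth z_c below the surface of column A) and equate Σ ρ_i t_i down to z_c; mantle fills any gap and the z_c terms cancel.
Column A: 1.88×913 + 31.8×ρ + (z_c − 33.68)×3370
Column B: 2.6×0 + 30.5×2880 + (z_c − 2.6 − 30.5)×3370
The z_c×3370 term appears on both sides and cancels. Collect the known terms of each column as K = Σ(ρt)_known − 3370 × (depth of known layers): K_A = 1716.44 − 3370×33.68 = −111785.16; K_B = 87840 − 3370×(2.6 + 30.5) = −23707.
Balance: K_A + 31.8×ρ = K_B, so ρ = (K_B − K_A)/31.8 = 88078.2/31.8 = 2770 kg m⁻³.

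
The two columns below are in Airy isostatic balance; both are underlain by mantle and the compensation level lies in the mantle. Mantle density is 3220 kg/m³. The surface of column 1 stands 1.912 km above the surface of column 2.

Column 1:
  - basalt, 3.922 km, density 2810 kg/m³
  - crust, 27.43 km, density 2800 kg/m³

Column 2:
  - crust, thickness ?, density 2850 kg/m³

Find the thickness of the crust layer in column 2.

Take the compensation level at the base of the deeper column (depth z_c below the surface of column 1) and equate Σ ρ_i t_i down to z_c; mantle fills any gap and the z_c terms cancel.
Column 1: 3.922×2810 + 27.43×2800 + (z_c − 31.352)×3220
Column 2: 1.912×0 + x×2850 + (z_c − 1.912 − 0 − x)×3220
The z_c×3220 term appears on both sides and cancels. Collect the known terms of each column as K = Σ(ρt)_known − 3220 × (depth of known layers): K_1 = 87824.82 − 3220×31.352 = −13128.62; K_2 = 0 − 3220×(1.912 + 0) = −6156.64.
Balance: K_1 = K_2 − x×(3220 − 2850), so x = (K_2 − K_1)/(3220 − 2850) = 6971.98/370 = 18.8 km.

18.8 km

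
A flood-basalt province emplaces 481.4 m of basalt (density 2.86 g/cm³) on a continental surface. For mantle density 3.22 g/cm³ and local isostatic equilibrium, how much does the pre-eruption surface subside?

Subaerial loading: s = t ρ_load / ρ_m.
s = 481.4 m × 2.86/3.22 = 428 m.

428 m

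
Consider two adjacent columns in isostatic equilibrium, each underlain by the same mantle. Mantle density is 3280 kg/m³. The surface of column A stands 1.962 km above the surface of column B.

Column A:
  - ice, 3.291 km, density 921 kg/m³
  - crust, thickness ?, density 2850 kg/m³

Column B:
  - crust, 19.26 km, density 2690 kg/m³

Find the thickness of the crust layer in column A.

Take the compensation level at the base of the deeper column (depth z_c below the surface of column A) and equate Σ ρ_i t_i down to z_c; mantle fills any gap and the z_c terms cancel.
Column A: 3.291×921 + x×2850 + (z_c − 3.291 − x)×3280
Column B: 1.962×0 + 19.26×2690 + (z_c − 1.962 − 19.26)×3280
The z_c×3280 term appears on both sides and cancels. Collect the known terms of each column as K = Σ(ρt)_known − 3280 × (depth of known layers): K_A = 3031.011 − 3280×3.291 = −7763.469; K_B = 51809.4 − 3280×(1.962 + 19.26) = −17798.76.
Balance: K_A − x×(3280 − 2850) = K_B, so x = (K_A − K_B)/(3280 − 2850) = 10035.3/430 = 23.3 km.

23.3 km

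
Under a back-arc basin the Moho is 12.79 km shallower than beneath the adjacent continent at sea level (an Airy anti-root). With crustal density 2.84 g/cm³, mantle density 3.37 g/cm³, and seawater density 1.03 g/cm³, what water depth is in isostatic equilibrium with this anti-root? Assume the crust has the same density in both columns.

Replacing a thickness d of crust by seawater at the top must be balanced by replacing crust with mantle at the base: d (ρ_c − ρ_w) = a (ρ_m − ρ_c).
d = a (ρ_m − ρ_c)/(ρ_c − ρ_w) = 12.79 km × 0.53/1.81 = 3.75 km.

3.75 km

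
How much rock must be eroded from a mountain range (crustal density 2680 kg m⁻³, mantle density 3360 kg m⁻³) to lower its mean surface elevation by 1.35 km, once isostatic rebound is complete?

Net drop Δ = e − u = e − e ρ_c/ρ_m = e (ρ_m − ρ_c)/ρ_m.
e = Δ ρ_m/(ρ_m − ρ_c) = 1.35 km × 3360/680 = 6.67 km.

6.67 km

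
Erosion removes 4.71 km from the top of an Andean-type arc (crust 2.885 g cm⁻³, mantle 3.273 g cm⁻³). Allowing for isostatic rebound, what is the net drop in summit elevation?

Rebound u = e ρ_c/ρ_m = 4.71 km × 2.885/3.273 = 4.152 km.
Net surface drop = e − u = 4.71 km − 4.152 km = e (ρ_m − ρ_c)/ρ_m = 0.558 km.

0.558 km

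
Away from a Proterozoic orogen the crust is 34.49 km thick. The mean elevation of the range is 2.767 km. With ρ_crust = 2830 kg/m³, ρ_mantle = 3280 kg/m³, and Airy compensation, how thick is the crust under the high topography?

54.7 km

Root depth r = h ρ_c / (ρ_m − ρ_c) = 2.767 km × 2830 / 450 = 17.4 km.
Total thickness = T + h + r = 34.49 km + 2.767 km + 17.4 km = 54.7 km.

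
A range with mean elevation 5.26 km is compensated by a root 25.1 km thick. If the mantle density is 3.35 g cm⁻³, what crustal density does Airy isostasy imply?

2.77 g cm⁻³

ρ_c h = (ρ_m − ρ_c) r → ρ_c (h + r) = ρ_m r → ρ_c = ρ_m r / (h + r).
ρ_c = 3.35 × 25.1 km / (5.26 km + 25.1 km) = 2.77 g cm⁻³.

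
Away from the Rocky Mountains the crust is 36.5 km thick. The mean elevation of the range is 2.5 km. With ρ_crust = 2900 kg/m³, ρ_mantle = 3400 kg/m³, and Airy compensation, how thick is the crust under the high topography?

53.5 km

Root depth r = h ρ_c / (ρ_m − ρ_c) = 2.5 km × 2900 / 500 = 14.5 km.
Total thickness = T + h + r = 36.5 km + 2.5 km + 14.5 km = 53.5 km.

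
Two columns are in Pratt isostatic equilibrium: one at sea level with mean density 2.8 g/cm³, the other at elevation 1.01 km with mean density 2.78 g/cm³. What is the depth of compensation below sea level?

ρ_ref D = ρ (D + h) → D (ρ_ref − ρ) = ρ h.
D = ρ h/(ρ_ref − ρ) = 2.78 × 1.01 km/(2.8 − 2.78) = 140 km.

140 km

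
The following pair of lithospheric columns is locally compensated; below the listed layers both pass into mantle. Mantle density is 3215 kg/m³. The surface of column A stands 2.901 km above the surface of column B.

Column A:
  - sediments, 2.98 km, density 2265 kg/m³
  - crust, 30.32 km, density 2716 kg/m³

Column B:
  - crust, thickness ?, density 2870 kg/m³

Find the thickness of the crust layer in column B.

Take the compensation level at the base of the deeper column (depth z_c below the surface of column A) and equate Σ ρ_i t_i down to z_c; mantle fills any gap and the z_c terms cancel.
Column A: 2.98×2265 + 30.32×2716 + (z_c − 33.3)×3215
Column B: 2.901×0 + x×2870 + (z_c − 2.901 − 0 − x)×3215
The z_c×3215 term appears on both sides and cancels. Collect the known terms of each column as K = Σ(ρt)_known − 3215 × (depth of known layers): K_A = 89098.82 − 3215×33.3 = −17960.68; K_B = 0 − 3215×(2.901 + 0) = −9326.715.
Balance: K_A = K_B − x×(3215 − 2870), so x = (K_B − K_A)/(3215 − 2870) = 8633.97/345 = 25 km.

25 km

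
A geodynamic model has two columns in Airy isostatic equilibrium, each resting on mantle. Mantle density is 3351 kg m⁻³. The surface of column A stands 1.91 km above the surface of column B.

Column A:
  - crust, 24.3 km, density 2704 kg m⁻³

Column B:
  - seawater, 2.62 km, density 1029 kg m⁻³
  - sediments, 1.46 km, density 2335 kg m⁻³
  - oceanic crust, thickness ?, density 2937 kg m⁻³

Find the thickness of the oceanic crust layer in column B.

Take the compensation level at the base of the deeper column (depth z_c below the surface of column A) and equate Σ ρ_i t_i down to z_c; mantle fills any gap and the z_c terms cancel.
Column A: 24.3×2704 + (z_c − 24.3)×3351
Column B: 1.91×0 + 2.62×1029 + 1.46×2335 + x×2937 + (z_c − 1.91 − 4.08 − x)×3351
The z_c×3351 term appears on both sides and cancels. Collect the known terms of each column as K = Σ(ρt)_known − 3351 × (depth of known layers): K_A = 65707.2 − 3351×24.3 = −15722.1; K_B = 6105.08 − 3351×(1.91 + 4.08) = −13967.41.
Balance: K_A = K_B − x×(3351 − 2937), so x = (K_B − K_A)/(3351 − 2937) = 1754.69/414 = 4.24 km.

4.24 km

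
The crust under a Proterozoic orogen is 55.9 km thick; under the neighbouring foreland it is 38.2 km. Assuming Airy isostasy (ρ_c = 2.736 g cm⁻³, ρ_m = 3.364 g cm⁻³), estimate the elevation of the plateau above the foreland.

3.3 km

Excess crust Δ = 55.9 km − 38.2 km = 17.7 km, split between elevation h and root r with h + r = Δ.
Airy balance ρ_c h = (ρ_m − ρ_c) r gives r = h ρ_c/(ρ_m − ρ_c), so h (1 + ρ_c/(ρ_m − ρ_c)) = Δ, i.e. h = Δ (ρ_m − ρ_c)/ρ_m.
h = 17.7 km × 0.628/3.364 = 3.3 km.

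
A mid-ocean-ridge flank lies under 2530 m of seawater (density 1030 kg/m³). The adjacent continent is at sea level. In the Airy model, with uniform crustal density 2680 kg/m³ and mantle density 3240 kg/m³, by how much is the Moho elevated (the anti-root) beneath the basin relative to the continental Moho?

7450 m

By Archimedes' principle applied to the lithosphere: replacing crust with seawater at the top is compensated by replacing crust with mantle at the base: d (ρ_c − ρ_w) = a (ρ_m − ρ_c).
a = d (ρ_c − ρ_w)/(ρ_m − ρ_c) = 2530 m × 1650/560 = 7450 m.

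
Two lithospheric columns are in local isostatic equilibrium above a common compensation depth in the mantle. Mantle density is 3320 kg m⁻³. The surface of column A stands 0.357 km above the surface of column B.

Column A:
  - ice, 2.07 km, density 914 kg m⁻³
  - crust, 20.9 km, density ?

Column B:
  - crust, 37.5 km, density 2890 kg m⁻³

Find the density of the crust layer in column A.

Take the compensation level at the base of the deeper column (depth z_c below the surface of column A) and equate Σ ρ_i t_i down to z_c; mantle fills any gap and the z_c terms cancel.
Column A: 2.07×914 + 20.9×ρ + (z_c − 22.97)×3320
Column B: 0.357×0 + 37.5×2890 + (z_c − 0.357 − 37.5)×3320
The z_c×3320 term appears on both sides and cancels. Collect the known terms of each column as K = Σ(ρt)_known − 3320 × (depth of known layers): K_A = 1891.98 − 3320×22.97 = −74368.42; K_B = 108375 − 3320×(0.357 + 37.5) = −17310.24.
Balance: K_A + 20.9×ρ = K_B, so ρ = (K_B − K_A)/20.9 = 57058.2/20.9 = 2730 kg m⁻³.

2730 kg m⁻³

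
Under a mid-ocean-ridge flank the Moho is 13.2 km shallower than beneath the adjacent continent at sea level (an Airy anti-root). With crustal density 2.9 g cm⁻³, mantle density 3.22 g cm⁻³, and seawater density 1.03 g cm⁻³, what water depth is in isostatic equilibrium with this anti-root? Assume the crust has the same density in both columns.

2.26 km

Replacing a thickness d of crust by seawater at the top must be balanced by replacing crust with mantle at the base: d (ρ_c − ρ_w) = a (ρ_m − ρ_c).
d = a (ρ_m − ρ_c)/(ρ_c − ρ_w) = 13.2 km × 0.32/1.87 = 2.26 km.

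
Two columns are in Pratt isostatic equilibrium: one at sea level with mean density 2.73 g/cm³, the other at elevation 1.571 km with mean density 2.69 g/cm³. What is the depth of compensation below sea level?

106 km

ρ_ref D = ρ (D + h) → D (ρ_ref − ρ) = ρ h.
D = ρ h/(ρ_ref − ρ) = 2.69 × 1.571 km/(2.73 − 2.69) = 106 km.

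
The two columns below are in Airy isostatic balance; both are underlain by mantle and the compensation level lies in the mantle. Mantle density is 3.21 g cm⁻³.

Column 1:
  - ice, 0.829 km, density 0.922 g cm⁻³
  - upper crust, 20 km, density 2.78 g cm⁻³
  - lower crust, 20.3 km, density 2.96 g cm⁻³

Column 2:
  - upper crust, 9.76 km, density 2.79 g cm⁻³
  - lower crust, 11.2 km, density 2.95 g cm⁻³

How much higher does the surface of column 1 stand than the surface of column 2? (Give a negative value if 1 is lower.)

2.67 km

For any compensation level in the mantle, the mantle terms cancel and isostasy reduces to e = (Σt_1 − Σt_2) − (Σ(ρt)_1 − Σ(ρt)_2) / ρ_m.
Σt_1 = 41.129 km; Σt_2 = 20.96 km; Σ(ρt)_1 = 116.452338; Σ(ρt)_2 = 60.2704 (in km·g cm⁻³).
e = (41.129 − 20.96) − (116.452338 − 60.2704) / 3.21 = 2.67 km.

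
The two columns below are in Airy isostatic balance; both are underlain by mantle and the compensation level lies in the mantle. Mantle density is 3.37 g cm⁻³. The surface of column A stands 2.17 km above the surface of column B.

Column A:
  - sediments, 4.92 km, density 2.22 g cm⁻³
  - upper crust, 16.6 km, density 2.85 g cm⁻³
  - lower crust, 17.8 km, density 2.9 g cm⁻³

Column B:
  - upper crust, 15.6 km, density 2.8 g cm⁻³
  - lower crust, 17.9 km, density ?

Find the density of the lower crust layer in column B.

Take the compensation level at the base of the deeper column (depth z_c below the surface of column A) and equate Σ ρ_i t_i down to z_c; mantle fills any gap and the z_c terms cancel.
Column A: 4.92×2.22 + 16.6×2.85 + 17.8×2.9 + (z_c − 39.32)×3.37
Column B: 2.17×0 + 15.6×2.8 + 17.9×ρ + (z_c − 2.17 − 33.5)×3.37
The z_c×3.37 term appears on both sides and cancels. Collect the known terms of each column as K = Σ(ρt)_known − 3.37 × (depth of known layers): K_A = 109.8524 − 3.37×39.32 = −22.656; K_B = 43.68 − 3.37×(2.17 + 33.5) = −76.5279.
Balance: K_A = K_B + 17.9×ρ, so ρ = (K_A − K_B)/17.9 = 53.8719/17.9 = 3.01 g cm⁻³.

3.01 g cm⁻³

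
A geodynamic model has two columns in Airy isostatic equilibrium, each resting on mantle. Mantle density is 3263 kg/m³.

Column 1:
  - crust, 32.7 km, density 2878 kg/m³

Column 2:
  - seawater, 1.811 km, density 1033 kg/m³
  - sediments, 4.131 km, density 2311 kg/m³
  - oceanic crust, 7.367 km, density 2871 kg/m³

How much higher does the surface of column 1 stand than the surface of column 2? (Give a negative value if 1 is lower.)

0.53 km

For any compensation level in the mantle, the mantle terms cancel and isostasy reduces to e = (Σt_1 − Σt_2) − (Σ(ρt)_1 − Σ(ρt)_2) / ρ_m.
Σt_1 = 32.7 km; Σt_2 = 13.309 km; Σ(ρt)_1 = 94110.6; Σ(ρt)_2 = 32568.161 (in km·kg/m³).
e = (32.7 − 13.309) − (94110.6 − 32568.161) / 3263 = 0.53 km.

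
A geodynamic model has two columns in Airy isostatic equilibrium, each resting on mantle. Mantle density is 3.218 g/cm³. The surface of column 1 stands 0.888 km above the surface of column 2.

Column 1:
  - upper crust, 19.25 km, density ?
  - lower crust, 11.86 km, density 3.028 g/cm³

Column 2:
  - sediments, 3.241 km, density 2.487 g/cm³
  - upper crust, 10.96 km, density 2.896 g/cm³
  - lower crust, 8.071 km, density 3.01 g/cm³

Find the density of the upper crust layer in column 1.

Take the compensation level at the base of the deeper column (depth z_c below the surface of column 1) and equate Σ ρ_i t_i down to z_c; mantle fills any gap and the z_c terms cancel.
Column 1: 19.25×ρ + 11.86×3.028 + (z_c − 31.11)×3.218
Column 2: 0.888×0 + 3.241×2.487 + 10.96×2.896 + 8.071×3.01 + (z_c − 0.888 − 22.272)×3.218
The z_c×3.218 term appears on both sides and cancels. Collect the known terms of each column as K = Σ(ρt)_known − 3.218 × (depth of known layers): K_1 = 35.91208 − 3.218×31.11 = −64.1999; K_2 = 64.094237 − 3.218×(0.888 + 22.272) = −10.434643.
Balance: K_1 + 19.25×ρ = K_2, so ρ = (K_2 − K_1)/19.25 = 53.7653/19.25 = 2.79 g/cm³.

2.79 g/cm³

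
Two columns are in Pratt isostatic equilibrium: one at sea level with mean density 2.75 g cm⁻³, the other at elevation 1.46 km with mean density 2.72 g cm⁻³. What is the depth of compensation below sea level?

ρ_ref D = ρ (D + h) → D (ρ_ref − ρ) = ρ h.
D = ρ h/(ρ_ref − ρ) = 2.72 × 1.46 km/(2.75 − 2.72) = 132 km.

132 km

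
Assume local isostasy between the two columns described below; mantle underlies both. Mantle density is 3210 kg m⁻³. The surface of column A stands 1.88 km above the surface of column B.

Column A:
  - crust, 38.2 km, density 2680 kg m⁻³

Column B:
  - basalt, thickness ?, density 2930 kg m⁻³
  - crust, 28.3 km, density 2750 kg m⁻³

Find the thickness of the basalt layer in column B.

4.26 km

Take the compensation level at the base of the deeper column (depth z_c below the surface of column A) and equate Σ ρ_i t_i down to z_c; mantle fills any gap and the z_c terms cancel.
Column A: 38.2×2680 + (z_c − 38.2)×3210
Column B: 1.88×0 + x×2930 + 28.3×2750 + (z_c − 1.88 − 28.3 − x)×3210
The z_c×3210 term appears on both sides and cancels. Collect the known terms of each column as K = Σ(ρt)_known − 3210 × (depth of known layers): K_A = 102376 − 3210×38.2 = −20246; K_B = 77825 − 3210×(1.88 + 28.3) = −19052.8.
Balance: K_A = K_B − x×(3210 − 2930), so x = (K_B − K_A)/(3210 − 2930) = 1193.2/280 = 4.26 km.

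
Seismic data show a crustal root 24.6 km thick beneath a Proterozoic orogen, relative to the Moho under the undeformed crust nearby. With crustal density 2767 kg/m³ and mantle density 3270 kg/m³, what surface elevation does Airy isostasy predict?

By Archimedes' principle applied to the lithosphere: ρ_c h = (ρ_m − ρ_c) r.
h = r (ρ_m − ρ_c) / ρ_c = 24.6 km × (3270 − 2767) / 2767 = 4.47 km.

4.47 km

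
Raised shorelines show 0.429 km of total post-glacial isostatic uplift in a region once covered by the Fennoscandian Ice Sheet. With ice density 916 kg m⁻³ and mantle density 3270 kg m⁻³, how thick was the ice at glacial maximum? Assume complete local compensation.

u = t ρ_ice/ρ_m → t = u ρ_m/ρ_ice = 0.429 km × 3270/916 = 1.53 km.

1.53 km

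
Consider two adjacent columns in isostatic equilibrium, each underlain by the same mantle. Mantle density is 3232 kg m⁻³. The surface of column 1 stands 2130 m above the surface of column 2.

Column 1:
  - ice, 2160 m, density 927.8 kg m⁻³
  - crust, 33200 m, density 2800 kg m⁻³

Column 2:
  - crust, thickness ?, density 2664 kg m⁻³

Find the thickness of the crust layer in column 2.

21900 m

Take the compensation level at the base of the deeper column (depth z_c below the surface of column 1) and equate Σ ρ_i t_i down to z_c; mantle fills any gap and the z_c terms cancel.
Column 1: 2160×927.8 + 33200×2800 + (z_c − 35360)×3232
Column 2: 2130×0 + x×2664 + (z_c − 2130 − 0 − x)×3232
The z_c×3232 term appears on both sides and cancels. Collect the known terms of each column as K = Σ(ρt)_known − 3232 × (depth of known layers): K_1 = 94964048 − 3232×35360 = −19319472; K_2 = 0 − 3232×(2130 + 0) = −6884160.
Balance: K_1 = K_2 − x×(3232 − 2664), so x = (K_2 − K_1)/(3232 − 2664) = 12435300/568 = 21900 m.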